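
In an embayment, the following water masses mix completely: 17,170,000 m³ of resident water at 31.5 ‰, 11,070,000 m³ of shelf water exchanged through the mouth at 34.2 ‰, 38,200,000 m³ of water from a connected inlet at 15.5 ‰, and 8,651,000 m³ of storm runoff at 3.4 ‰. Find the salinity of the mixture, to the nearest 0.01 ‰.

Conserving salt mass:
salt = 17,170,000×31.5 + 11,070,000×34.2 + 38,200,000×15.5 + 8,651,000×3.4 = 540,855,000 + 378,594,000 + 592,100,000 + 29,413,400 = 1,540,962,400
volume = 17,170,000 + 11,070,000 + 38,200,000 + 8,651,000 = 75,091,000 m³
S = 1,540,962,400 / 75,091,000 = 20.5213 ‰

20.52 ‰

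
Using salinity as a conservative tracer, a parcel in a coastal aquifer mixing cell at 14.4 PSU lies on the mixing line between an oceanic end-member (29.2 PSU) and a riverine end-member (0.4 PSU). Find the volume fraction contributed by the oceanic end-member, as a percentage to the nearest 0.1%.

48.6%

Let g be the oceanic fraction. Salt balance per unit volume:
g×29.2 + (1−g)×0.4 = 14.4
g = (14.4 − 0.4) / (29.2 − 0.4) = 14/28.8 = 0.4861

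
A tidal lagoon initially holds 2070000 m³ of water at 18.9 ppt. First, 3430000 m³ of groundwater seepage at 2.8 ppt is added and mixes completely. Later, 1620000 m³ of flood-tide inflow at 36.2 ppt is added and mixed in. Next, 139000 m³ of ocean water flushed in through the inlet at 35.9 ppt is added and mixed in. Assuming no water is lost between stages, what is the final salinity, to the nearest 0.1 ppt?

15.5 ppt

Weighted by volume,
Initial salt = 2,070,000×18.9 = 39,123,000
After stage 1: salt = 39,123,000 + 3,430,000×2.8 = 48,727,000; volume = 5,500,000 m³; S = 8.859 ppt
After stage 2: salt = 48,727,000 + 1,620,000×36.2 = 107,371,000; volume = 7,120,000 m³; S = 15.08 ppt
After stage 3: salt = 107,371,000 + 139,000×35.9 = 112,361,100; volume = 7,259,000 m³
S = 112,361,100 / 7,259,000 = 15.4789 ppt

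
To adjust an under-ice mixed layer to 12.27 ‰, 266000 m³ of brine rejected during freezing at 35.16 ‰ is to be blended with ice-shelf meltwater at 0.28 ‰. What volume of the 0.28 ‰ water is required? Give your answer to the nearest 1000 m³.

508000 m³

Salt balance: 266,000×35.16 + V×0.28 = (266,000+V)×12.27
9,352,560 + 0.28V = 3,263,820 + 12.27V
6,088,740 = 11.99V
V = 507,818.18 m³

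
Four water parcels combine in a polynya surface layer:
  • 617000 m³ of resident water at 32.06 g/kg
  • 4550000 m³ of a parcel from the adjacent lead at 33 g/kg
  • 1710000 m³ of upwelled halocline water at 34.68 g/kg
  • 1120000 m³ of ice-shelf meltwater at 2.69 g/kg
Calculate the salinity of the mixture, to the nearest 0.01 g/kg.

29.04 g/kg

Weighted by volume,
salt = 617,000×32.06 + 4,550,000×33 + 1,710,000×34.68 + 1,120,000×2.69 = 19,781,020 + 150,150,000 + 59,302,800 + 3,012,800 = 232,246,620
volume = 617,000 + 4,550,000 + 1,710,000 + 1,120,000 = 7,997,000 m³
S = 232,246,620 / 7,997,000 = 29.0417 g/kg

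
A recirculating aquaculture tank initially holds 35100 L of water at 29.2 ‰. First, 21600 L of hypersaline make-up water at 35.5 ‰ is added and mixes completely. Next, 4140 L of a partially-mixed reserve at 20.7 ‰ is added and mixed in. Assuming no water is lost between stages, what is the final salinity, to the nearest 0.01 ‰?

30.86 ‰

Salt balance:
Initial salt = 35,100×29.2 = 1,024,920
After stage 1: salt = 1,024,920 + 21,600×35.5 = 1,791,720; volume = 56,700 L; S = 31.6 ‰
After stage 2: salt = 1,791,720 + 4,140×20.7 = 1,877,418; volume = 60,840 L
S = 1,877,418 / 60,840 = 30.8583 ‰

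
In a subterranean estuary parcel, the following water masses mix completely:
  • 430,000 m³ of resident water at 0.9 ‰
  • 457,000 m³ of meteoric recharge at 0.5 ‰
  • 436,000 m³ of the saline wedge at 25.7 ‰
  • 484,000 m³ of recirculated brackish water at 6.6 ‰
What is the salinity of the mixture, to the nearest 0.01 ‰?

By conservation of dissolved salt,
salt = 430,000×0.9 + 457,000×0.5 + 436,000×25.7 + 484,000×6.6 = 387,000 + 228,500 + 11,205,200 + 3,194,400 = 15,015,100
volume = 430,000 + 457,000 + 436,000 + 484,000 = 1,807,000 m³
S = 15,015,100 / 1,807,000 = 8.3094 ‰

8.31 ‰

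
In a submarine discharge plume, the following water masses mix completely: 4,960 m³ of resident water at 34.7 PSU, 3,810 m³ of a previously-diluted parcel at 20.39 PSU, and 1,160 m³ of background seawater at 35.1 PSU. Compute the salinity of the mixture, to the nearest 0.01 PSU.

Salt balance:
salt = 4,960×34.7 + 3,810×20.39 + 1,160×35.1 = 172,112 + 77,685.9 + 40,716 = 290,513.9
volume = 4,960 + 3,810 + 1,160 = 9,930 m³
S = 290,513.9 / 9,930 = 29.2562 PSU

29.26 PSU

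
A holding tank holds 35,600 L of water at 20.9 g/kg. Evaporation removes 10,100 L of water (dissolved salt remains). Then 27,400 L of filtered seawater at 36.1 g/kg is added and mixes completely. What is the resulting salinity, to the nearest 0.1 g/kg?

32.8 g/kg

After evaporation: salt = 35,600×20.9 = 744,040; volume = 35,600 − 10,100 = 25,500 L
After mixing: salt = 744,040 + 27,400×36.1 = 1,733,180; volume = 25,500 + 27,400 = 52,900 L
S = 1,733,180 / 52,900 = 32.7633 g/kg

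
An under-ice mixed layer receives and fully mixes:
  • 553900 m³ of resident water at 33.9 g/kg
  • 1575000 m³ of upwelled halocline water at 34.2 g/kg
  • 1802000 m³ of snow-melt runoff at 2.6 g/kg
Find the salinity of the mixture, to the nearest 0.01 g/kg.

19.67 g/kg

Conserving salt mass:
salt = 553,900×33.9 + 1,575,000×34.2 + 1,802,000×2.6 = 18,777,210 + 53,865,000 + 4,685,200 = 77,327,410
volume = 553,900 + 1,575,000 + 1,802,000 = 3,930,900 m³
S = 77,327,410 / 3,930,900 = 19.6717 g/kg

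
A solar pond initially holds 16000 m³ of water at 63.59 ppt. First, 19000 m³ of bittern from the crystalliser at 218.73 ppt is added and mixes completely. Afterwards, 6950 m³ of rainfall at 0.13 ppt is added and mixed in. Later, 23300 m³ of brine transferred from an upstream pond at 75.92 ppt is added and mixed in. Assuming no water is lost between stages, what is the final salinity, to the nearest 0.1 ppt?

106.4 ppt

Mass of salt is conserved:
Initial salt = 16,000×63.59 = 1,017,440
After stage 1: salt = 1,017,440 + 19,000×218.73 = 5,173,310; volume = 35,000 m³; S = 147.809 ppt
After stage 2: salt = 5,173,310 + 6,950×0.13 = 5,174,213.5; volume = 41,950 m³; S = 123.342 ppt
After stage 3: salt = 5,174,213.5 + 23,300×75.92 = 6,943,149.5; volume = 65,250 m³
S = 6,943,149.5 / 65,250 = 106.4084 ppt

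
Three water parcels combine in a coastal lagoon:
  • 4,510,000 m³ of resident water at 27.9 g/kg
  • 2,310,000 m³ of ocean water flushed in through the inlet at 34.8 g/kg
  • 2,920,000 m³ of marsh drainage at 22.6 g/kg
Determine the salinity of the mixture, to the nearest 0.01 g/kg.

27.95 g/kg

By conservation of dissolved salt,
salt = 4,510,000×27.9 + 2,310,000×34.8 + 2,920,000×22.6 = 125,829,000 + 80,388,000 + 65,992,000 = 272,209,000
volume = 4,510,000 + 2,310,000 + 2,920,000 = 9,740,000 m³
S = 272,209,000 / 9,740,000 = 27.9475 g/kg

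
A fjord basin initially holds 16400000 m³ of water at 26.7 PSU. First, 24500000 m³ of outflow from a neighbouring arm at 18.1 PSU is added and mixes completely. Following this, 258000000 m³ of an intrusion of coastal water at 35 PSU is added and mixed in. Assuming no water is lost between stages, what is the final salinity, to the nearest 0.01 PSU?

33.16 PSU

Mass of salt is conserved:
Initial salt = 16,400,000×26.7 = 437,880,000
After stage 1: salt = 437,880,000 + 24,500,000×18.1 = 881,330,000; volume = 40,900,000 m³; S = 21.548 PSU
After stage 2: salt = 881,330,000 + 258,000,000×35 = 9,911,330,000; volume = 298,900,000 m³
S = 9,911,330,000 / 298,900,000 = 33.1594 PSU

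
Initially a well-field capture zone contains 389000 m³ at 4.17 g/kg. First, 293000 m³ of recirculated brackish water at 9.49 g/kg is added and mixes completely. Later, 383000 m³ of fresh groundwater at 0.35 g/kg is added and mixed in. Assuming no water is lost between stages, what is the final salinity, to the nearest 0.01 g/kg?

4.26 g/kg

Weighted by volume,
Initial salt = 389,000×4.17 = 1,622,130
After stage 1: salt = 1,622,130 + 293,000×9.49 = 4,402,700; volume = 682,000 m³; S = 6.456 g/kg
After stage 2: salt = 4,402,700 + 383,000×0.35 = 4,536,750; volume = 1,065,000 m³
S = 4,536,750 / 1,065,000 = 4.2599 g/kg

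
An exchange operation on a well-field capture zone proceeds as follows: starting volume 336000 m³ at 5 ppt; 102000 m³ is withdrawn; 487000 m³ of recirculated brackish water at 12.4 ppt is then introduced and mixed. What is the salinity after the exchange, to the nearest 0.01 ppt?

Remaining after removal: 234,000 m³ at 5 ppt (salt = 1,170,000)
After addition: salt = 1,170,000 + 487,000×12.4 = 7,208,800; volume = 721,000 m³
S = 7,208,800 / 721,000 = 9.9983 ppt

10.00 ppt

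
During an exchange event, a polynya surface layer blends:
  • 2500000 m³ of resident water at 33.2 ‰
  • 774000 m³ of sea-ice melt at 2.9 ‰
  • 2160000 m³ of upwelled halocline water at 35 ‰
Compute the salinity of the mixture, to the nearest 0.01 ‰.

29.60 ‰

Total salt / total volume:
salt = 2,500,000×33.2 + 774,000×2.9 + 2,160,000×35 = 83,000,000 + 2,244,600 + 75,600,000 = 160,844,600
volume = 2,500,000 + 774,000 + 2,160,000 = 5,434,000 m³
S = 160,844,600 / 5,434,000 = 29.5997 ‰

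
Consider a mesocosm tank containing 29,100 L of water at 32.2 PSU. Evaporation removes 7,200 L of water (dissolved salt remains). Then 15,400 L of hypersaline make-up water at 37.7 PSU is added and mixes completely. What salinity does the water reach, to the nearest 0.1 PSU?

40.7 PSU

After evaporation: salt = 29,100×32.2 = 937,020; volume = 29,100 − 7,200 = 21,900 L
After mixing: salt = 937,020 + 15,400×37.7 = 1,517,600; volume = 21,900 + 15,400 = 37,300 L
S = 1,517,600 / 37,300 = 40.6863 PSU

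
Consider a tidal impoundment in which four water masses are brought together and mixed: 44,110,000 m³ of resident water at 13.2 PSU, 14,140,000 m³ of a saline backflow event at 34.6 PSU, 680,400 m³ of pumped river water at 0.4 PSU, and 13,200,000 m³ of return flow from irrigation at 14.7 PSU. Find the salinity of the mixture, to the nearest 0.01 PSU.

17.55 PSU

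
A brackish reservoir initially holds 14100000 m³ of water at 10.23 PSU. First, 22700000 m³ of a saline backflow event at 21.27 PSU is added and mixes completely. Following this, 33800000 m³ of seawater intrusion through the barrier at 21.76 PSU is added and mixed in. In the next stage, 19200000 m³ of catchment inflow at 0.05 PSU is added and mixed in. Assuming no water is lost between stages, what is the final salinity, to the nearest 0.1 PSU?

Salt balance:
Initial salt = 14,100,000×10.23 = 144,243,000
After stage 1: salt = 144,243,000 + 22,700,000×21.27 = 627,072,000; volume = 36,800,000 m³; S = 17.04 PSU
After stage 2: salt = 627,072,000 + 33,800,000×21.76 = 1,362,560,000; volume = 70,600,000 m³; S = 19.3 PSU
After stage 3: salt = 1,362,560,000 + 19,200,000×0.05 = 1,363,520,000; volume = 89,800,000 m³
S = 1,363,520,000 / 89,800,000 = 15.184 PSU

15.2 PSU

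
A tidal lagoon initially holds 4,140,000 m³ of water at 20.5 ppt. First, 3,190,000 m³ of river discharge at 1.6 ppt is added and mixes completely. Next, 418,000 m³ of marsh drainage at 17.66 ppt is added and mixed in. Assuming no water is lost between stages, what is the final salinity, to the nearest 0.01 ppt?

12.57 ppt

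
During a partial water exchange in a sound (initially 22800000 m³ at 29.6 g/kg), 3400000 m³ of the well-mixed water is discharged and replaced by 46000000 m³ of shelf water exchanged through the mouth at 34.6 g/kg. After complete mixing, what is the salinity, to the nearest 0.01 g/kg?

33.12 g/kg

Remaining after removal: 19,400,000 m³ at 29.6 g/kg (salt = 574,240,000)
After addition: salt = 574,240,000 + 46,000,000×34.6 = 2,165,840,000; volume = 65,400,000 m³
S = 2,165,840,000 / 65,400,000 = 33.1168 g/kg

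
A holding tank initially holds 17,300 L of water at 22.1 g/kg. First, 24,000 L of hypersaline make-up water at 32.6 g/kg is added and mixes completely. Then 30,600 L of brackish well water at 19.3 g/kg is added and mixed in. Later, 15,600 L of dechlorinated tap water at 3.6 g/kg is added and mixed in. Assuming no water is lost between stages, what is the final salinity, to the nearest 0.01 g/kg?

Total salt / total volume:
Initial salt = 17,300×22.1 = 382,330
After stage 1: salt = 382,330 + 24,000×32.6 = 1,164,730; volume = 41,300 L; S = 28.202 g/kg
After stage 2: salt = 1,164,730 + 30,600×19.3 = 1,755,310; volume = 71,900 L; S = 24.413 g/kg
After stage 3: salt = 1,755,310 + 15,600×3.6 = 1,811,470; volume = 87,500 L
S = 1,811,470 / 87,500 = 20.7025 g/kg

20.70 g/kg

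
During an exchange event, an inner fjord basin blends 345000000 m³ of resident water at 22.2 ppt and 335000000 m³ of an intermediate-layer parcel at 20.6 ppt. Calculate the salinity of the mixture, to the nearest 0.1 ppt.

21.4 ppt

Mass of salt is conserved:
salt = 345,000,000×22.2 + 335,000,000×20.6 = 7,659,000,000 + 6,901,000,000 = 14,560,000,000
volume = 345,000,000 + 335,000,000 = 680,000,000 m³
S = 14,560,000,000 / 680,000,000 = 21.412 ppt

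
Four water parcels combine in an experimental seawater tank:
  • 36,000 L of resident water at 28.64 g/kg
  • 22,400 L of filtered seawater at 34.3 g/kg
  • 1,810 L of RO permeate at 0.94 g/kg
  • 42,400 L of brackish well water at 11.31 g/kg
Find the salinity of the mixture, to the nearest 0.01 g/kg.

22.23 g/kg

Weighted by volume,
salt = 36,000×28.64 + 22,400×34.3 + 1,810×0.94 + 42,400×11.31 = 1,031,040 + 768,320 + 1,701.4 + 479,544 = 2,280,605.4
volume = 36,000 + 22,400 + 1,810 + 42,400 = 102,610 L
S = 2,280,605.4 / 102,610 = 22.226 g/kg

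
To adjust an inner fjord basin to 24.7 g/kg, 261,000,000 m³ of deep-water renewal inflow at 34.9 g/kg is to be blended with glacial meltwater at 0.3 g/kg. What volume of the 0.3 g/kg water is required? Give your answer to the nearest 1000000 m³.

109000000 m³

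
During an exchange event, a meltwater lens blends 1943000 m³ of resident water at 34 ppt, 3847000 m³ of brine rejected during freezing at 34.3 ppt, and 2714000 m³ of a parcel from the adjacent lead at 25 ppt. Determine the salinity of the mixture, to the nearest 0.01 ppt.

By conservation of dissolved salt,
salt = 1,943,000×34 + 3,847,000×34.3 + 2,714,000×25 = 66,062,000 + 131,952,100 + 67,850,000 = 265,864,100
volume = 1,943,000 + 3,847,000 + 2,714,000 = 8,504,000 m³
S = 265,864,100 / 8,504,000 = 31.2634 ppt

31.26 ppt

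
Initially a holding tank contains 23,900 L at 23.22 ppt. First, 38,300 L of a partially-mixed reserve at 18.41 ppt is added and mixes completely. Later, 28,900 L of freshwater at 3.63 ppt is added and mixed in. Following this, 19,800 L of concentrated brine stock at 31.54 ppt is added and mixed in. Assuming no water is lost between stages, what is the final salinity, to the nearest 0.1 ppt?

Weighted by volume,
Initial salt = 23,900×23.22 = 554,958
After stage 1: salt = 554,958 + 38,300×18.41 = 1,260,061; volume = 62,200 L; S = 20.258 ppt
After stage 2: salt = 1,260,061 + 28,900×3.63 = 1,364,968; volume = 91,100 L; S = 14.983 ppt
After stage 3: salt = 1,364,968 + 19,800×31.54 = 1,989,460; volume = 110,900 L
S = 1,989,460 / 110,900 = 17.9392 ppt

17.9 ppt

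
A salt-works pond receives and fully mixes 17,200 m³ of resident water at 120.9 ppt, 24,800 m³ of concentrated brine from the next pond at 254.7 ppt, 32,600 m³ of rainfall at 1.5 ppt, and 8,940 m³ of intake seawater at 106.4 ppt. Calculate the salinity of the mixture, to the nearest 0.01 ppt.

112.47 ppt

Mass of salt is conserved:
salt = 17,200×120.9 + 24,800×254.7 + 32,600×1.5 + 8,940×106.4 = 2,079,480 + 6,316,560 + 48,900 + 951,216 = 9,396,156
volume = 17,200 + 24,800 + 32,600 + 8,940 = 83,540 m³
S = 9,396,156 / 83,540 = 112.4749 ppt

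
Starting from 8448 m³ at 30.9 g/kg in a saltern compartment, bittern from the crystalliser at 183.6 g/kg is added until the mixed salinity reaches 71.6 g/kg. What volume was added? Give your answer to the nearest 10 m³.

3070 m³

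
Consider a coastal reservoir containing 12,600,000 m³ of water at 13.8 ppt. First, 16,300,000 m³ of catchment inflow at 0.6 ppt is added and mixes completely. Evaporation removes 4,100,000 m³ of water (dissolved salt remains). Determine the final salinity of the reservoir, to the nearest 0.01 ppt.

7.41 ppt

After mixing: salt = 12,600,000×13.8 + 16,300,000×0.6 = 183,660,000; volume = 28,900,000 m³
After evaporation: salt unchanged = 183,660,000; volume = 28,900,000 − 4,100,000 = 24,800,000 m³
S = 183,660,000 / 24,800,000 = 7.4056 ppt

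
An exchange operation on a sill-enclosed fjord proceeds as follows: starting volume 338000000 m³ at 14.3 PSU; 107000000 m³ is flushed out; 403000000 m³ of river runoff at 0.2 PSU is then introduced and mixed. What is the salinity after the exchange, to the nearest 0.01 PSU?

5.34 PSU

Remaining after removal: 231,000,000 m³ at 14.3 PSU (salt = 3,303,300,000)
After addition: salt = 3,303,300,000 + 403,000,000×0.2 = 3,383,900,000; volume = 634,000,000 m³
S = 3,383,900,000 / 634,000,000 = 5.3374 PSU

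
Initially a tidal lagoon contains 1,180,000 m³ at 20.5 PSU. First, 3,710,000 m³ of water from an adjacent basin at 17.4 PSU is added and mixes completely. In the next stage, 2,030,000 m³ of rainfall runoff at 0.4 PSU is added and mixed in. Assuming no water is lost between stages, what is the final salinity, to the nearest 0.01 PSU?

Total salt / total volume:
Initial salt = 1,180,000×20.5 = 24,190,000
After stage 1: salt = 24,190,000 + 3,710,000×17.4 = 88,744,000; volume = 4,890,000 m³; S = 18.148 PSU
After stage 2: salt = 88,744,000 + 2,030,000×0.4 = 89,556,000; volume = 6,920,000 m³
S = 89,556,000 / 6,920,000 = 12.9416 PSU

12.94 PSU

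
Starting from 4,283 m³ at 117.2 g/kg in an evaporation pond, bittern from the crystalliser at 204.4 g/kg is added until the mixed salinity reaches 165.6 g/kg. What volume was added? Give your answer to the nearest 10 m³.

Salt balance: 4,283×117.2 + V×204.4 = (4,283+V)×165.6
501,967.6 + 204.4V = 709,264.8 + 165.6V
207,297.2 = 38.8V
V = 5,342.71 m³

5340 m³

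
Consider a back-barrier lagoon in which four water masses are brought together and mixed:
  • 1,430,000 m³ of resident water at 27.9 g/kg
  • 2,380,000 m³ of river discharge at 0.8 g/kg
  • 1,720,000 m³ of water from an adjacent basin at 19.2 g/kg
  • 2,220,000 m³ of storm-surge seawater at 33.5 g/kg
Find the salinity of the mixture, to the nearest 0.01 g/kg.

Total salt / total volume:
salt = 1,430,000×27.9 + 2,380,000×0.8 + 1,720,000×19.2 + 2,220,000×33.5 = 39,897,000 + 1,904,000 + 33,024,000 + 74,370,000 = 149,195,000
volume = 1,430,000 + 2,380,000 + 1,720,000 + 2,220,000 = 7,750,000 m³
S = 149,195,000 / 7,750,000 = 19.251 g/kg

19.25 g/kg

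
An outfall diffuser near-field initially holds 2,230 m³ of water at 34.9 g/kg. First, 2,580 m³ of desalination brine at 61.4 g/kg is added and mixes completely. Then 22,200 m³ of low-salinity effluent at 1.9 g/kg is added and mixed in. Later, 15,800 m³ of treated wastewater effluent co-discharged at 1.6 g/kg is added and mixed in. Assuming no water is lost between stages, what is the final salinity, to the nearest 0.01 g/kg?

Salt balance:
Initial salt = 2,230×34.9 = 77,827
After stage 1: salt = 77,827 + 2,580×61.4 = 236,239; volume = 4,810 m³; S = 49.114 g/kg
After stage 2: salt = 236,239 + 22,200×1.9 = 278,419; volume = 27,010 m³; S = 10.308 g/kg
After stage 3: salt = 278,419 + 15,800×1.6 = 303,699; volume = 42,810 m³
S = 303,699 / 42,810 = 7.0941 g/kg

7.09 g/kg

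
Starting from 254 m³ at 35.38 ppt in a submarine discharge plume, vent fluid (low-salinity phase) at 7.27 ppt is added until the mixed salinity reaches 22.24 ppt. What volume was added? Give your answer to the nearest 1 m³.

223 m³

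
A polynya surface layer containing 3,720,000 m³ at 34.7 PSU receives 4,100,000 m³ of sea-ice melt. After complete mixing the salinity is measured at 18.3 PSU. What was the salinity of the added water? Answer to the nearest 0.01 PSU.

Salt balance: 3,720,000×34.7 + 4,100,000×S = 7,820,000×18.3
129,084,000 + 4,100,000·S = 143,106,000
S = (143,106,000 − 129,084,000) / 4,100,000 = 3.42 PSU

3.42 PSU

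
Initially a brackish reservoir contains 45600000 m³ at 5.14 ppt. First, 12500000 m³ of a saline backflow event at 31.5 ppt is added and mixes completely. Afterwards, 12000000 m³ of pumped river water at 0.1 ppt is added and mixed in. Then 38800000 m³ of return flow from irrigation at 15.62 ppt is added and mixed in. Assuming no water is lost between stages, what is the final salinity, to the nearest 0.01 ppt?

11.34 ppt

Weighted by volume,
Initial salt = 45,600,000×5.14 = 234,384,000
After stage 1: salt = 234,384,000 + 12,500,000×31.5 = 628,134,000; volume = 58,100,000 m³; S = 10.811 ppt
After stage 2: salt = 628,134,000 + 12,000,000×0.1 = 629,334,000; volume = 70,100,000 m³; S = 8.978 ppt
After stage 3: salt = 629,334,000 + 38,800,000×15.62 = 1,235,390,000; volume = 108,900,000 m³
S = 1,235,390,000 / 108,900,000 = 11.3443 ppt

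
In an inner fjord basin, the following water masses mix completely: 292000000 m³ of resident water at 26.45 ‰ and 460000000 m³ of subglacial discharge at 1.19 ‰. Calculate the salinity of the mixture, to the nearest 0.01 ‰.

11.00 ‰

Weighted by volume,
salt = 292,000,000×26.45 + 460,000,000×1.19 = 7,723,400,000 + 547,400,000 = 8,270,800,000
volume = 292,000,000 + 460,000,000 = 752,000,000 m³
S = 8,270,800,000 / 752,000,000 = 10.9984 ‰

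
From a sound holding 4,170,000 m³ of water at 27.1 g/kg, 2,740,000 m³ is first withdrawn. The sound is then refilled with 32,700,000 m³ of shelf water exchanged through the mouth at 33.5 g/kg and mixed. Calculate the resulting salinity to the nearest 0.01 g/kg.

33.23 g/kg

Remaining after removal: 1,430,000 m³ at 27.1 g/kg (salt = 38,753,000)
After addition: salt = 38,753,000 + 32,700,000×33.5 = 1,134,203,000; volume = 34,130,000 m³
S = 1,134,203,000 / 34,130,000 = 33.2318 g/kg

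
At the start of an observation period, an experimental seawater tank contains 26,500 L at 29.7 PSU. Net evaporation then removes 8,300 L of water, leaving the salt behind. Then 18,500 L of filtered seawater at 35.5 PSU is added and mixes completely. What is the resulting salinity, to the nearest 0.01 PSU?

After evaporation: salt = 26,500×29.7 = 787,050; volume = 26,500 − 8,300 = 18,200 L
After mixing: salt = 787,050 + 18,500×35.5 = 1,443,800; volume = 18,200 + 18,500 = 36,700 L
S = 1,443,800 / 36,700 = 39.3406 PSU

39.34 PSU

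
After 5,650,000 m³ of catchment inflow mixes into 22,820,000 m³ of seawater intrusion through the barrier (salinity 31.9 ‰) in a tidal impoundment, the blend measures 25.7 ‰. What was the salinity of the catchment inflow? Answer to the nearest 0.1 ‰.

Salt balance: 22,820,000×31.9 + 5,650,000×S = 28,470,000×25.7
727,958,000 + 5,650,000·S = 731,679,000
S = (731,679,000 − 727,958,000) / 5,650,000 = 0.6586 ‰

0.7 ‰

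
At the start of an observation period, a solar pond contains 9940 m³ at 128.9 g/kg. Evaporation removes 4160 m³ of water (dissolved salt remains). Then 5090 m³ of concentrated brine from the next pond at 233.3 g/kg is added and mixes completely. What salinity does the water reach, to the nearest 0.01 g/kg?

After evaporation: salt = 9,940×128.9 = 1,281,266; volume = 9,940 − 4,160 = 5,780 m³
After mixing: salt = 1,281,266 + 5,090×233.3 = 2,468,763; volume = 5,780 + 5,090 = 10,870 m³
S = 2,468,763 / 10,870 = 227.1171 g/kg

227.12 g/kg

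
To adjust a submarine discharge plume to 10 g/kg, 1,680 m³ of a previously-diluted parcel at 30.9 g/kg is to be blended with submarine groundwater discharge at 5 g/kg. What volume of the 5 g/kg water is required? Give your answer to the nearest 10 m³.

7020 m³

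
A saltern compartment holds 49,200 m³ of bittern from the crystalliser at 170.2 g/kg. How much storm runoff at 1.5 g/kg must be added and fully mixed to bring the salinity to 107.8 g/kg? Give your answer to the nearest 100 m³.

Salt balance: 49,200×170.2 + V×1.5 = (49,200+V)×107.8
8,373,840 + 1.5V = 5,303,760 + 107.8V
3,070,080 = 106.3V
V = 28,881.28 m³

28900 m³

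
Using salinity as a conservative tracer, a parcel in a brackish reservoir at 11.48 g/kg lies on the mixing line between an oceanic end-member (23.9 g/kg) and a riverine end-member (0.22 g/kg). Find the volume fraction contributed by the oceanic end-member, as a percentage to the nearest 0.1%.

47.6%

Let g be the oceanic fraction. Salt balance per unit volume:
g×23.9 + (1−g)×0.22 = 11.48
g = (11.48 − 0.22) / (23.9 − 0.22) = 11.26/23.68 = 0.4755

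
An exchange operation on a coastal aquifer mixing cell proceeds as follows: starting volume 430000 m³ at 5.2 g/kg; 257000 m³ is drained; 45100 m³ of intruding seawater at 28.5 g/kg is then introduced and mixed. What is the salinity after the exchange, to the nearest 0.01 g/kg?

10.02 g/kg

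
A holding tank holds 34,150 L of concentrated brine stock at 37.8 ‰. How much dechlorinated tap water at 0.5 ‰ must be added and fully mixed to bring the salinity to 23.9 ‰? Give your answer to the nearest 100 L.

Salt balance: 34,150×37.8 + V×0.5 = (34,150+V)×23.9
1,290,870 + 0.5V = 816,185 + 23.9V
474,685 = 23.4V
V = 20,285.68 L

20300 L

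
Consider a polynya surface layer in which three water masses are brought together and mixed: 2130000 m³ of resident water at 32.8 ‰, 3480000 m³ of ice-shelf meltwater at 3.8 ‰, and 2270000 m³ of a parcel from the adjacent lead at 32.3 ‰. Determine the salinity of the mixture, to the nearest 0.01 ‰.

Total salt / total volume:
salt = 2,130,000×32.8 + 3,480,000×3.8 + 2,270,000×32.3 = 69,864,000 + 13,224,000 + 73,321,000 = 156,409,000
volume = 2,130,000 + 3,480,000 + 2,270,000 = 7,880,000 m³
S = 156,409,000 / 7,880,000 = 19.8489 ‰

19.85 ‰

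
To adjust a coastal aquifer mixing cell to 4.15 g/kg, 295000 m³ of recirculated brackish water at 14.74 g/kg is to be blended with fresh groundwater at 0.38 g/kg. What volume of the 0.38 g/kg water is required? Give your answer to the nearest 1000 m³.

Salt balance: 295,000×14.74 + V×0.38 = (295,000+V)×4.15
4,348,300 + 0.38V = 1,224,250 + 4.15V
3,124,050 = 3.77V
V = 828,660.48 m³

829000 m³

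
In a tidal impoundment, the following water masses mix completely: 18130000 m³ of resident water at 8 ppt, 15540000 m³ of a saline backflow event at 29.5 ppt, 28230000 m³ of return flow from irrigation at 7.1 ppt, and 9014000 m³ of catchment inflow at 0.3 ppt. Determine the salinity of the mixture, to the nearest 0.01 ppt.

11.37 ppt

Salt balance:
salt = 18,130,000×8 + 15,540,000×29.5 + 28,230,000×7.1 + 9,014,000×0.3 = 145,040,000 + 458,430,000 + 200,433,000 + 2,704,200 = 806,607,200
volume = 18,130,000 + 15,540,000 + 28,230,000 + 9,014,000 = 70,914,000 m³
S = 806,607,200 / 70,914,000 = 11.3744 ppt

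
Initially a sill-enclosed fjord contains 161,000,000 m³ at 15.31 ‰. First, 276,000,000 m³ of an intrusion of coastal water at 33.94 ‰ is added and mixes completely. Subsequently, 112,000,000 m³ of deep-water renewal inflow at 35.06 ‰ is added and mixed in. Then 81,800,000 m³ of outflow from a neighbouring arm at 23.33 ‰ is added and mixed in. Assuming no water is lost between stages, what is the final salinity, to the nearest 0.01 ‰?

By conservation of dissolved salt,
Initial salt = 161,000,000×15.31 = 2,464,910,000
After stage 1: salt = 2,464,910,000 + 276,000,000×33.94 = 11,832,350,000; volume = 437,000,000 m³; S = 27.076 ‰
After stage 2: salt = 11,832,350,000 + 112,000,000×35.06 = 15,759,070,000; volume = 549,000,000 m³; S = 28.705 ‰
After stage 3: salt = 15,759,070,000 + 81,800,000×23.33 = 17,667,464,000; volume = 630,800,000 m³
S = 17,667,464,000 / 630,800,000 = 28.008 ‰

28.01 ‰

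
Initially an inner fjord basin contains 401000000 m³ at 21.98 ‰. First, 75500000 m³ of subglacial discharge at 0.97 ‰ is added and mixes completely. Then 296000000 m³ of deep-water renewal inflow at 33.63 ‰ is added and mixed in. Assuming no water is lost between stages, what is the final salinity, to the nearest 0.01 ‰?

24.39 ‰

Mass of salt is conserved:
Initial salt = 401,000,000×21.98 = 8,813,980,000
After stage 1: salt = 8,813,980,000 + 75,500,000×0.97 = 8,887,215,000; volume = 476,500,000 m³; S = 18.651 ‰
After stage 2: salt = 8,887,215,000 + 296,000,000×33.63 = 18,841,695,000; volume = 772,500,000 m³
S = 18,841,695,000 / 772,500,000 = 24.3905 ‰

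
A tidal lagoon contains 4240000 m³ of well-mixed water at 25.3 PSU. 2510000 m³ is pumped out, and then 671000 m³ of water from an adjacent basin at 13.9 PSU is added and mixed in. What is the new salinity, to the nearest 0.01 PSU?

Remaining after removal: 1,730,000 m³ at 25.3 PSU (salt = 43,769,000)
After addition: salt = 43,769,000 + 671,000×13.9 = 53,095,900; volume = 2,401,000 m³
S = 53,095,900 / 2,401,000 = 22.1141 PSU

22.11 PSU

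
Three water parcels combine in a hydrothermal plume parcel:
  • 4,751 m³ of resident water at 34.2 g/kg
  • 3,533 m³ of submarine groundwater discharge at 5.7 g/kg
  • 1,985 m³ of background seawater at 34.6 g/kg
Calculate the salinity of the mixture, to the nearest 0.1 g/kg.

24.5 g/kg

Mass of salt is conserved:
salt = 4,751×34.2 + 3,533×5.7 + 1,985×34.6 = 162,484.2 + 20,138.1 + 68,681 = 251,303.3
volume = 4,751 + 3,533 + 1,985 = 10,269 m³
S = 251,303.3 / 10,269 = 24.472 g/kg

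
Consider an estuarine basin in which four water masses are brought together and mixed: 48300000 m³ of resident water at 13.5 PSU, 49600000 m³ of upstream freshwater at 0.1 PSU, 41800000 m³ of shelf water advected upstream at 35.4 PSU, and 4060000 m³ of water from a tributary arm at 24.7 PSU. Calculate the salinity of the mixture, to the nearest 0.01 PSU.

15.56 PSU

Total salt / total volume:
salt = 48,300,000×13.5 + 49,600,000×0.1 + 41,800,000×35.4 + 4,060,000×24.7 = 652,050,000 + 4,960,000 + 1,479,720,000 + 100,282,000 = 2,237,012,000
volume = 48,300,000 + 49,600,000 + 41,800,000 + 4,060,000 = 143,760,000 m³
S = 2,237,012,000 / 143,760,000 = 15.5607 PSU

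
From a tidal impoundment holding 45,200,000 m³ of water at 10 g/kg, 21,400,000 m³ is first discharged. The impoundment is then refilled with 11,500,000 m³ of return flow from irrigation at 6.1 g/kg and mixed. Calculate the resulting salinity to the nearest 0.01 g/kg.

Remaining after removal: 23,800,000 m³ at 10 g/kg (salt = 238,000,000)
After addition: salt = 238,000,000 + 11,500,000×6.1 = 308,150,000; volume = 35,300,000 m³
S = 308,150,000 / 35,300,000 = 8.7295 g/kg

8.73 g/kg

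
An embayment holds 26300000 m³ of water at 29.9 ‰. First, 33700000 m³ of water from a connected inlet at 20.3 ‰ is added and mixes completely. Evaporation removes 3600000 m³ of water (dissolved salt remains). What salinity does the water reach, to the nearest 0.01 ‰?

After mixing: salt = 26,300,000×29.9 + 33,700,000×20.3 = 1,470,480,000; volume = 60,000,000 m³
After evaporation: salt unchanged = 1,470,480,000; volume = 60,000,000 − 3,600,000 = 56,400,000 m³
S = 1,470,480,000 / 56,400,000 = 26.0723 ‰

26.07 ‰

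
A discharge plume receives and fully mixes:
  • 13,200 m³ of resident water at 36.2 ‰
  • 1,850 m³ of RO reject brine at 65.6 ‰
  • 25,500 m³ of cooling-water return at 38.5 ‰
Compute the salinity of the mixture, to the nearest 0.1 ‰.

39.0 ‰

Mass of salt is conserved:
salt = 13,200×36.2 + 1,850×65.6 + 25,500×38.5 = 477,840 + 121,360 + 981,750 = 1,580,950
volume = 13,200 + 1,850 + 25,500 = 40,550 m³
S = 1,580,950 / 40,550 = 38.988 ‰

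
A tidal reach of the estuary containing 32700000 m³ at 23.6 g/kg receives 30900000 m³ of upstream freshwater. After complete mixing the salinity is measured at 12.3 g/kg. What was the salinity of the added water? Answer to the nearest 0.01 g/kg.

0.34 g/kg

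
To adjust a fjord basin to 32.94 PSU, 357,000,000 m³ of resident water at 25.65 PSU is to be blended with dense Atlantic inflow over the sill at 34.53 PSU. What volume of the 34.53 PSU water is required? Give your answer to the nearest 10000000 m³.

Salt balance: 357,000,000×25.65 + V×34.53 = (357,000,000+V)×32.94
9,157,050,000 + 34.53V = 11,759,580,000 + 32.94V
2,602,530,000 = 1.59V
V = 1,636,811,320.75 m³

1640000000 m³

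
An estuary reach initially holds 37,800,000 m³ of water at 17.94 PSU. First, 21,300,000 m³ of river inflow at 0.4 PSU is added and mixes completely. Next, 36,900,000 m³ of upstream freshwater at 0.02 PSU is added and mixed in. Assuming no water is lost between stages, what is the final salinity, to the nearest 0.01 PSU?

7.16 PSU

By conservation of dissolved salt,
Initial salt = 37,800,000×17.94 = 678,132,000
After stage 1: salt = 678,132,000 + 21,300,000×0.4 = 686,652,000; volume = 59,100,000 m³; S = 11.618 PSU
After stage 2: salt = 686,652,000 + 36,900,000×0.02 = 687,390,000; volume = 96,000,000 m³
S = 687,390,000 / 96,000,000 = 7.1603 PSU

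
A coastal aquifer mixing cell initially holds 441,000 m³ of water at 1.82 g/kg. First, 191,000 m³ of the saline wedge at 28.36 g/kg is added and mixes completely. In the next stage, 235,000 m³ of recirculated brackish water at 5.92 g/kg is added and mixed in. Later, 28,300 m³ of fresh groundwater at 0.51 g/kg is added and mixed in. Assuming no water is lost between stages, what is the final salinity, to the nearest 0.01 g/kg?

Conserving salt mass:
Initial salt = 441,000×1.82 = 802,620
After stage 1: salt = 802,620 + 191,000×28.36 = 6,219,380; volume = 632,000 m³; S = 9.841 g/kg
After stage 2: salt = 6,219,380 + 235,000×5.92 = 7,610,580; volume = 867,000 m³; S = 8.778 g/kg
After stage 3: salt = 7,610,580 + 28,300×0.51 = 7,625,013; volume = 895,300 m³
S = 7,625,013 / 895,300 = 8.5167 g/kg

8.52 g/kg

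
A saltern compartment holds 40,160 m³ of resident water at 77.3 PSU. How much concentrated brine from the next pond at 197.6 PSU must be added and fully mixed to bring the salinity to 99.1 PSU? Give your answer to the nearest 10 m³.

8890 m³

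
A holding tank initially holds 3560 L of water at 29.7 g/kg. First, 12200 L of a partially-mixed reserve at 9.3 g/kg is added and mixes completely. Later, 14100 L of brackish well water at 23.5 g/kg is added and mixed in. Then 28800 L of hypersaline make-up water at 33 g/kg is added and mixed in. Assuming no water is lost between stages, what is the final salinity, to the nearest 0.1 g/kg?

25.6 g/kg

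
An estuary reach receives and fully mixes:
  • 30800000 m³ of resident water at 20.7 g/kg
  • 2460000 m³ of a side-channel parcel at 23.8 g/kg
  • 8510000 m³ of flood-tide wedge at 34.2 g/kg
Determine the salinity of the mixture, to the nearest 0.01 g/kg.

23.63 g/kg

Mass of salt is conserved:
salt = 30,800,000×20.7 + 2,460,000×23.8 + 8,510,000×34.2 = 637,560,000 + 58,548,000 + 291,042,000 = 987,150,000
volume = 30,800,000 + 2,460,000 + 8,510,000 = 41,770,000 m³
S = 987,150,000 / 41,770,000 = 23.633 g/kg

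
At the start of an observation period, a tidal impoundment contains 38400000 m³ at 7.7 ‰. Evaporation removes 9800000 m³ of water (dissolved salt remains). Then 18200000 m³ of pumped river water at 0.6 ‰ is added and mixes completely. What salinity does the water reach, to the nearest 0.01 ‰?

After evaporation: salt = 38,400,000×7.7 = 295,680,000; volume = 38,400,000 − 9,800,000 = 28,600,000 m³
After mixing: salt = 295,680,000 + 18,200,000×0.6 = 306,600,000; volume = 28,600,000 + 18,200,000 = 46,800,000 m³
S = 306,600,000 / 46,800,000 = 6.5513 ‰

6.55 ‰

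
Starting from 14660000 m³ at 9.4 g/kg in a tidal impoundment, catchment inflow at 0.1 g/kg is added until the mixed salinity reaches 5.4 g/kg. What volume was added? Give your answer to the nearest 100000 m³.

Salt balance: 14,660,000×9.4 + V×0.1 = (14,660,000+V)×5.4
137,804,000 + 0.1V = 79,164,000 + 5.4V
58,640,000 = 5.3V
V = 11,064,150.94 m³

11100000 m³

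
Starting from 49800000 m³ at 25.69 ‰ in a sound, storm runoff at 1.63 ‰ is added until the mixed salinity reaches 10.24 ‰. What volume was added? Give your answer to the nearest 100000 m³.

Salt balance: 49,800,000×25.69 + V×1.63 = (49,800,000+V)×10.24
1,279,362,000 + 1.63V = 509,952,000 + 10.24V
769,410,000 = 8.61V
V = 89,362,369.34 m³

89400000 m³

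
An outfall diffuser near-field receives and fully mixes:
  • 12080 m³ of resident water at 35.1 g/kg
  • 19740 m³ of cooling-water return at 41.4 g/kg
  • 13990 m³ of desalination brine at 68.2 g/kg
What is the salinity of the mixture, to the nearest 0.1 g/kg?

By conservation of dissolved salt,
salt = 12,080×35.1 + 19,740×41.4 + 13,990×68.2 = 424,008 + 817,236 + 954,118 = 2,195,362
volume = 12,080 + 19,740 + 13,990 = 45,810 m³
S = 2,195,362 / 45,810 = 47.923 g/kg

47.9 g/kg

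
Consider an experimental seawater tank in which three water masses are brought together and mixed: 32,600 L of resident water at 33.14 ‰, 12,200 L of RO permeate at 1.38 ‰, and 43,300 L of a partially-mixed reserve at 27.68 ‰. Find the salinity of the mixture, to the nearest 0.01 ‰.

By conservation of dissolved salt,
salt = 32,600×33.14 + 12,200×1.38 + 43,300×27.68 = 1,080,364 + 16,836 + 1,198,544 = 2,295,744
volume = 32,600 + 12,200 + 43,300 = 88,100 L
S = 2,295,744 / 88,100 = 26.0584 ‰

26.06 ‰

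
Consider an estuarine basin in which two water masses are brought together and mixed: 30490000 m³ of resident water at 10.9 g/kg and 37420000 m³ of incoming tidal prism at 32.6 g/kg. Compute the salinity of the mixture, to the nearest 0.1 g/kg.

22.9 g/kg

Conserving salt mass:
salt = 30,490,000×10.9 + 37,420,000×32.6 = 332,341,000 + 1,219,892,000 = 1,552,233,000
volume = 30,490,000 + 37,420,000 = 67,910,000 m³
S = 1,552,233,000 / 67,910,000 = 22.857 g/kg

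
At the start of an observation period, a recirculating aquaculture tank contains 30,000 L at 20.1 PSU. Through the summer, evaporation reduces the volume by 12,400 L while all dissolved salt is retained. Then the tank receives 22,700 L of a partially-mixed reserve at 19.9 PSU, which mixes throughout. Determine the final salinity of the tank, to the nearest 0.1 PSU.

After evaporation: salt = 30,000×20.1 = 603,000; volume = 30,000 − 12,400 = 17,600 L
After mixing: salt = 603,000 + 22,700×19.9 = 1,054,730; volume = 17,600 + 22,700 = 40,300 L
S = 1,054,730 / 40,300 = 26.172 PSU

26.2 PSU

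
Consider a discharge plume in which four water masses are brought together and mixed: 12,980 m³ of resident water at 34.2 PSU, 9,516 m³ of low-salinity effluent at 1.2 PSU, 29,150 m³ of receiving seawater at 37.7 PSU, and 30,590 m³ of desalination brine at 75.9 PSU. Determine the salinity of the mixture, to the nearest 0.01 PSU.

47.13 PSU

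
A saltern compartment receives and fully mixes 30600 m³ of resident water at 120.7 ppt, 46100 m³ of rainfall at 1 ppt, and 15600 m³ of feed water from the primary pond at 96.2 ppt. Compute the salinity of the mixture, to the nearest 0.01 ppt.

56.77 ppt

Weighted by volume,
salt = 30,600×120.7 + 46,100×1 + 15,600×96.2 = 3,693,420 + 46,100 + 1,500,720 = 5,240,240
volume = 30,600 + 46,100 + 15,600 = 92,300 m³
S = 5,240,240 / 92,300 = 56.774 ppt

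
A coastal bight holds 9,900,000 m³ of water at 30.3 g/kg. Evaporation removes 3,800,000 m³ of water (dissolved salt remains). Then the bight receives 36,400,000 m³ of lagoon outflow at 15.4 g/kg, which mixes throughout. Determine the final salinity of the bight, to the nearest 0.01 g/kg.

20.25 g/kg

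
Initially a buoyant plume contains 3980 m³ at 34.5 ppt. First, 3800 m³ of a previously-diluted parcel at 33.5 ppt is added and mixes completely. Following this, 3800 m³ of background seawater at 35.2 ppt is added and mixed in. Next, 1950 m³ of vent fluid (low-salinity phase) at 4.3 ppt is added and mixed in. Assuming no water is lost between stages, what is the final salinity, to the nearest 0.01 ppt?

30.06 ppt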